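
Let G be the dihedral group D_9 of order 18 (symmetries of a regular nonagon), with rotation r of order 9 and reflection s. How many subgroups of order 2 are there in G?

|G| = 18 and 2 | 18, so subgroups of order 2 are possible by Lagrange.
The subgroups of order 2 are: {e, r^2s}; {e, r^3s}; {e, r^4s}; {e, r^5s}; … (9 in all).
So G has 9 subgroups of order 2.

9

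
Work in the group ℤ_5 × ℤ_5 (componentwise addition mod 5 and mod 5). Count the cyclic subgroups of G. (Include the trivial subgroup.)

A cyclic subgroup of order d is generated by each of its φ(d) elements of order d, so the cyclic subgroups of order d number (#elements of order d)/φ(d).
Cyclic subgroups by order — order 1: 1; order 5: 6.
Total: 7.

7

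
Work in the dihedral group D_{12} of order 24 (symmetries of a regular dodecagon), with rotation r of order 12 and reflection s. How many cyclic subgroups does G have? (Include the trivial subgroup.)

18

Each element a generates a cyclic subgroup ⟨a⟩; distinct elements may generate the same one (a cyclic group of order d has φ(d) generators).
Cyclic subgroups by order — order 1: 1; order 2: 13; order 3: 1; order 4: 1; order 6: 1; order 12: 1.
Total: 18.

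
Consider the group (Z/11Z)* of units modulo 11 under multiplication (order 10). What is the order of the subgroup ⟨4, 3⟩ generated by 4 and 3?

|⟨4⟩| = 5 and |⟨3⟩| = 5, so |H| is a multiple of lcm(5, 5) = 5 and divides |G| = 10.
Closing under the operation: H = {1, 3, 4, 5, 9}, so |H| = 5.

5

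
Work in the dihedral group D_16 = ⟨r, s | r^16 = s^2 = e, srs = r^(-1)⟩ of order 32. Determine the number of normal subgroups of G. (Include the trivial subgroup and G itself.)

8

G has 36 subgroups. Checking conjugation-invariance by order — order 1: 1/1 normal; order 2: 1/17 normal; order 4: 1/9 normal; order 8: 1/5 normal; order 16: 3/3 normal; order 32: 1/1 normal.
Total normal subgroups: 8.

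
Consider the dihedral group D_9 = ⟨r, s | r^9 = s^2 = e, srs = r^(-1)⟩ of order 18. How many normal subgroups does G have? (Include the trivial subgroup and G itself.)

G has 16 subgroups. Checking conjugation-invariance by order — order 1: 1/1 normal; order 2: 0/9 normal; order 3: 1/1 normal; order 6: 0/3 normal; order 9: 1/1 normal; order 18: 1/1 normal.
Total normal subgroups: 4.

4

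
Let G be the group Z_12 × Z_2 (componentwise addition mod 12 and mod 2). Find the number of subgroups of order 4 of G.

|G| = 24 and 4 | 24, so subgroups of order 4 are possible by Lagrange.
The subgroups of order 4 are: {(0,0), (0,1), (6,0), (6,1)}; {(0,0), (3,0), (6,0), (9,0)}; {(0,0), (3,1), (6,0), (9,1)}.
So G has 3 subgroups of order 4.

3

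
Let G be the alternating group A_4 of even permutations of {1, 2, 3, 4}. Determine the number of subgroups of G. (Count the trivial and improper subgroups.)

10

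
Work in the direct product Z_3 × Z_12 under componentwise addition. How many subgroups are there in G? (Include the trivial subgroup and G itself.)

18

|G| = 36, so by Lagrange every subgroup order divides 36. Divisors: 1, 2, 3, 4, 6, 9, 12, 18, 36.
Subgroups by order — order 1: 1; order 2: 1; order 3: 4; order 4: 1; order 6: 4; order 9: 1; order 12: 4; order 18: 1; order 36: 1.
Total: 1 + 1 + 4 + 1 + 4 + 1 + 4 + 1 + 1 = 18.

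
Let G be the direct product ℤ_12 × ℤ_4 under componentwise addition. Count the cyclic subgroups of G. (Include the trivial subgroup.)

20

Each element a generates a cyclic subgroup ⟨a⟩; distinct elements may generate the same one (a cyclic group of order d has φ(d) generators).
Cyclic subgroups by order — order 1: 1; order 2: 3; order 3: 1; order 4: 6; order 6: 3; order 12: 6.
Total: 20.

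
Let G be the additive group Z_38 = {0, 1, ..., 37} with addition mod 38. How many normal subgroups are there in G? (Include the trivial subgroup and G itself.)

4

G is abelian, so every subgroup is normal.
G has 4 subgroups in total, hence 4 normal subgroups.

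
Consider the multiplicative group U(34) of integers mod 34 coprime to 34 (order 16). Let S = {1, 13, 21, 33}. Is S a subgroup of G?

Yes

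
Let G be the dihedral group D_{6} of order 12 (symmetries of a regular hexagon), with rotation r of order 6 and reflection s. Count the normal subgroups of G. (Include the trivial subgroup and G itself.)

G has 16 subgroups. Checking conjugation-invariance by order — order 1: 1/1 normal; order 2: 1/7 normal; order 3: 1/1 normal; order 4: 0/3 normal; order 6: 3/3 normal; order 12: 1/1 normal.
Total normal subgroups: 7.

7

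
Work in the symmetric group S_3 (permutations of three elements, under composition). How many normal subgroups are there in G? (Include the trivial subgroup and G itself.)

G has 6 subgroups. Checking conjugation-invariance by order — order 1: 1/1 normal; order 2: 0/3 normal; order 3: 1/1 normal; order 6: 1/1 normal.
Total normal subgroups: 3.

3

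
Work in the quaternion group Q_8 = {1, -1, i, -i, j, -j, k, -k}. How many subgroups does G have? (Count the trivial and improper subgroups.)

6

|G| = 8, so by Lagrange every subgroup order divides 8. Divisors: 1, 2, 4, 8.
Subgroups by order — order 1: 1; order 2: 1; order 4: 3; order 8: 1.
Total: 1 + 1 + 3 + 1 = 6.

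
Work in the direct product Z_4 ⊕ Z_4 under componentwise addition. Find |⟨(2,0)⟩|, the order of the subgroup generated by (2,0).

The order of (2,0) in Z_4 × Z_4 is lcm(ord(2) in Z_4, ord(0) in Z_4).
ord(2) = 2 and ord(0) = 1, so |⟨(2,0)⟩| = lcm(2, 1) = 2.

2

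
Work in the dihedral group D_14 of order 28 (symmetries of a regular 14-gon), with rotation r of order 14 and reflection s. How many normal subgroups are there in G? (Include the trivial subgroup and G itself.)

G has 28 subgroups. Checking conjugation-invariance by order — order 1: 1/1 normal; order 2: 1/15 normal; order 4: 0/7 normal; order 7: 1/1 normal; order 14: 3/3 normal; order 28: 1/1 normal.
Total normal subgroups: 7.

7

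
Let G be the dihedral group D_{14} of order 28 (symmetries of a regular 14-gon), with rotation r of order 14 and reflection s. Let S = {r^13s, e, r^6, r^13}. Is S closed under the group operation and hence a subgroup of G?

r^13 ∈ S but its inverse r ∉ S, so S is not a subgroup.

No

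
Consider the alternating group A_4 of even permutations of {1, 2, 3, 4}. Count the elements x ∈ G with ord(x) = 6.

No element of G has order 6 (even though 6 | 12).

0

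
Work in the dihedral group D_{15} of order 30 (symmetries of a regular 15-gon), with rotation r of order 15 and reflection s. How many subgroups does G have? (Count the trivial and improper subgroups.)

|G| = 30, so by Lagrange every subgroup order divides 30. Divisors: 1, 2, 3, 5, 6, 10, 15, 30.
Subgroups by order — order 1: 1; order 2: 15; order 3: 1; order 5: 1; order 6: 5; order 10: 3; order 15: 1; order 30: 1.
Total: 1 + 15 + 1 + 1 + 5 + 3 + 1 + 1 = 28.

28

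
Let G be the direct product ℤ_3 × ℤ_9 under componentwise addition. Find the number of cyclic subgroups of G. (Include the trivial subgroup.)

8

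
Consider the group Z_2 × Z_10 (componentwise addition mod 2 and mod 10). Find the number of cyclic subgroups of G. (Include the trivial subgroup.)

Each element a generates a cyclic subgroup ⟨a⟩; distinct elements may generate the same one (a cyclic group of order d has φ(d) generators).
Cyclic subgroups by order — order 1: 1; order 2: 3; order 5: 1; order 10: 3.
Total: 8.

8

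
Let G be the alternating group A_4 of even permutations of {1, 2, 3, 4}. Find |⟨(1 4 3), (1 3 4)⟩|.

3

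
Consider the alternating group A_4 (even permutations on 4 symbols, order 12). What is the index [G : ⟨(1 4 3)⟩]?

4

|⟨(1 4 3)⟩| = 3 and |G| = 12.
By Lagrange, [G : H] = |G|/|H| = 12/3 = 4.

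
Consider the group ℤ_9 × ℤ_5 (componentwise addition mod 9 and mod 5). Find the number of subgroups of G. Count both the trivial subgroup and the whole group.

|G| = 45, so by Lagrange every subgroup order divides 45. Divisors: 1, 3, 5, 9, 15, 45.
Subgroups by order — order 1: 1; order 3: 1; order 5: 1; order 9: 1; order 15: 1; order 45: 1.
Total: 1 + 1 + 1 + 1 + 1 + 1 = 6.

6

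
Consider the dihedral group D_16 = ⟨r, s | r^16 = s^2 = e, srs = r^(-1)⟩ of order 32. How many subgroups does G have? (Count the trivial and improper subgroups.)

|G| = 32, so by Lagrange every subgroup order divides 32. Divisors: 1, 2, 4, 8, 16, 32.
Subgroups by order — order 1: 1; order 2: 17; order 4: 9; order 8: 5; order 16: 3; order 32: 1.
Total: 1 + 17 + 9 + 5 + 3 + 1 = 36.

36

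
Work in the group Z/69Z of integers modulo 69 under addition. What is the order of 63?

In Z/69Z, the order of an element a is n/gcd(a, n).
gcd(63, 69) = 3, so |⟨63⟩| = 69/3 = 23.

23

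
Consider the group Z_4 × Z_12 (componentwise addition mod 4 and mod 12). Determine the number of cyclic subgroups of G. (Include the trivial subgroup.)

20

Each element a generates a cyclic subgroup ⟨a⟩; distinct elements may generate the same one (a cyclic group of order d has φ(d) generators).
Cyclic subgroups by order — order 1: 1; order 2: 3; order 3: 1; order 4: 6; order 6: 3; order 12: 6.
Total: 20.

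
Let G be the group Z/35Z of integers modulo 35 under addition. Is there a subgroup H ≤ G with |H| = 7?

Yes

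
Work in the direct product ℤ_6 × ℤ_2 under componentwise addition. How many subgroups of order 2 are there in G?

|G| = 12 and 2 | 12, so subgroups of order 2 are possible by Lagrange.
The subgroups of order 2 are: {(0,0), (0,1)}; {(0,0), (3,0)}; {(0,0), (3,1)}.
So G has 3 subgroups of order 2.

3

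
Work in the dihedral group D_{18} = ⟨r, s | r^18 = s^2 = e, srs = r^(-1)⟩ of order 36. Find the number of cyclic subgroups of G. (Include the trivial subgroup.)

Group the elements of G by the cyclic subgroup they generate; each cyclic subgroup of order d accounts for φ(d) elements.
Cyclic subgroups by order — order 1: 1; order 2: 19; order 3: 1; order 6: 1; order 9: 1; order 18: 1.
Total: 24.

24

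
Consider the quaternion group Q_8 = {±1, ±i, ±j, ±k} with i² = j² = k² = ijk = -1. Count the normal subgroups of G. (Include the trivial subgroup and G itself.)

G has 6 subgroups. Checking conjugation-invariance by order — order 1: 1/1 normal; order 2: 1/1 normal; order 4: 3/3 normal; order 8: 1/1 normal.
Total normal subgroups: 6.

6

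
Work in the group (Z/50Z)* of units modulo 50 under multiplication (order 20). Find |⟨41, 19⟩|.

|⟨41⟩| = 5 and |⟨19⟩| = 10, so |H| is a multiple of lcm(5, 10) = 10 and divides |G| = 20.
Closing under the operation: H = {1, 9, 11, 19, 21, 29, 31, 39, 41, 49}, so |H| = 10.

10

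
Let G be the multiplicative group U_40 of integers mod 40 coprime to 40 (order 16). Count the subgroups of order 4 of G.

|G| = 16 and 4 | 16, so subgroups of order 4 are possible by Lagrange.
The subgroups of order 4 are: {1, 9, 11, 19}; {1, 11, 21, 31}; {1, 11, 29, 39}; {1, 9, 13, 37}; … (11 in all).
So G has 11 subgroups of order 4.

11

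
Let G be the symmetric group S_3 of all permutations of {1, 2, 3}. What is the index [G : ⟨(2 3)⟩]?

|⟨(2 3)⟩| = 2 and |G| = 6.
By Lagrange, [G : H] = |G|/|H| = 6/2 = 3.

3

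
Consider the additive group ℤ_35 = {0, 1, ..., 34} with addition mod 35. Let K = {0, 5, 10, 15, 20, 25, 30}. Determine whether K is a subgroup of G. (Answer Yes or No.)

Yes

|K| = 7 divides |G| = 35, consistent with Lagrange.
K contains the identity, every element's inverse is in K, and K is closed under +: it is a subgroup.
In fact K = ⟨20⟩.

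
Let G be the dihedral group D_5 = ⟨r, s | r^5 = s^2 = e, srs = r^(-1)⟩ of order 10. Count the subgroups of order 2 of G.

5

|G| = 10 and 2 | 10, so subgroups of order 2 are possible by Lagrange.
The subgroups of order 2 are: {e, r^2s}; {e, r^3s}; {e, r^4s}; {e, rs}; … (5 in all).
So G has 5 subgroups of order 2.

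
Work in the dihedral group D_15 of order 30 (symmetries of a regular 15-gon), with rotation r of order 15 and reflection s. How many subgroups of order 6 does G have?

5

|G| = 30 and 6 | 30, so subgroups of order 6 are possible by Lagrange.
The subgroups of order 6 are: {e, r^5, r^10, s, r^5s, r^10s}; {e, r^5, r^10, rs, r^6s, r^11s}; {e, r^5, r^10, r^2s, r^7s, r^12s}; {e, r^5, r^10, r^3s, r^8s, r^13s}; … (5 in all).
So G has 5 subgroups of order 6.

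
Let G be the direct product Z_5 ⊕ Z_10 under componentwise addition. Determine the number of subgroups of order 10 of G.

6

|G| = 50 and 10 | 50, so subgroups of order 10 are possible by Lagrange.
The subgroups of order 10 are: {(0,0), (0,1), (0,2), (0,3), (0,4), (0,5), (0,6), (0,7), (0,8), (0,9)}; {(0,0), (0,5), (1,0), (1,5), (2,0), (2,5), (3,0), (3,5), (4,0), (4,5)}; {(0,0), (0,5), (1,1), (1,6), (2,2), (2,7), (3,3), (3,8), (4,4), (4,9)}; {(0,0), (0,5), (1,2), (1,7), (2,4), (2,9), (3,1), (3,6), (4,3), (4,8)}; … (6 in all).
So G has 6 subgroups of order 10.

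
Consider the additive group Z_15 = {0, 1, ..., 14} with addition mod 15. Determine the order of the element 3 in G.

5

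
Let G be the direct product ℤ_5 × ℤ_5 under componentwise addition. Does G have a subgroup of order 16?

No

16 does not divide |G| = 25, so by Lagrange no subgroup of order 16 exists.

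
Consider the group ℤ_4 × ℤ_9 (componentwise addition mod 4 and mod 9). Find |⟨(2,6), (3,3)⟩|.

12

|⟨(2,6)⟩| = 6 and |⟨(3,3)⟩| = 12, so |H| is a multiple of lcm(6, 12) = 12 and divides |G| = 36.
Closing under the operation: H = {(0,0), (0,3), (0,6), (1,0), (1,3), (1,6), (2,0), (2,3), (2,6), (3,0), (3,3), (3,6)}, so |H| = 12.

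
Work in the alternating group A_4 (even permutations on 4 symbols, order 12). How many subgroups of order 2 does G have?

3

|G| = 12 and 2 | 12, so subgroups of order 2 are possible by Lagrange.
The subgroups of order 2 are: {e, (1 2)(3 4)}; {e, (1 3)(2 4)}; {e, (1 4)(2 3)}.
So G has 3 subgroups of order 2.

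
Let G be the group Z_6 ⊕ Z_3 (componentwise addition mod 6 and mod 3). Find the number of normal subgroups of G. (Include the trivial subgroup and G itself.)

G is abelian, so every subgroup is normal.
G has 12 subgroups in total, hence 12 normal subgroups.

12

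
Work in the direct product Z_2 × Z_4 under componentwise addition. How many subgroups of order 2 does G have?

|G| = 8 and 2 | 8, so subgroups of order 2 are possible by Lagrange.
The subgroups of order 2 are: {(0,0), (0,2)}; {(0,0), (1,0)}; {(0,0), (1,2)}.
So G has 3 subgroups of order 2.

3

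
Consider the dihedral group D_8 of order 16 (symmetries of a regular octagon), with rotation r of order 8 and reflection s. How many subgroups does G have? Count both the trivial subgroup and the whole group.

|G| = 16, so by Lagrange every subgroup order divides 16. Divisors: 1, 2, 4, 8, 16.
Subgroups by order — order 1: 1; order 2: 9; order 4: 5; order 8: 3; order 16: 1.
Total: 1 + 9 + 5 + 3 + 1 = 19.

19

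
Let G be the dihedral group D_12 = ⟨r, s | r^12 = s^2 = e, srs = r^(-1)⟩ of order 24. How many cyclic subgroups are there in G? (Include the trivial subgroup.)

Each element a generates a cyclic subgroup ⟨a⟩; distinct elements may generate the same one (a cyclic group of order d has φ(d) generators).
Cyclic subgroups by order — order 1: 1; order 2: 13; order 3: 1; order 4: 1; order 6: 1; order 12: 1.
Total: 18.

18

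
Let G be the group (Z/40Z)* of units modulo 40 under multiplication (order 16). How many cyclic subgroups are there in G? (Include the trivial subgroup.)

Each element a generates a cyclic subgroup ⟨a⟩; distinct elements may generate the same one (a cyclic group of order d has φ(d) generators).
Cyclic subgroups by order — order 1: 1; order 2: 7; order 4: 4.
Total: 12.

12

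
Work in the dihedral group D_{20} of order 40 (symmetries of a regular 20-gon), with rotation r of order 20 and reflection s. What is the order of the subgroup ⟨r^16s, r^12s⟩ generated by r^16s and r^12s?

10

|⟨r^16s⟩| = 2 and |⟨r^12s⟩| = 2, so |H| is a multiple of lcm(2, 2) = 2 and divides |G| = 40.
Closing under the operation: H = {e, r^4, r^8, r^12, r^16, s, r^4s, r^8s, r^12s, r^16s}, so |H| = 10.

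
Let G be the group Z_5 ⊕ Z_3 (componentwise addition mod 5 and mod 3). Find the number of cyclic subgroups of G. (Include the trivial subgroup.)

4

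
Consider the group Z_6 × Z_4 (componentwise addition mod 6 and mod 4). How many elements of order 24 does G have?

0

An element (a,b) has order lcm(ord(a), ord(b)); count pairs with lcm equal to 24.
Enumerating gives 0 such elements.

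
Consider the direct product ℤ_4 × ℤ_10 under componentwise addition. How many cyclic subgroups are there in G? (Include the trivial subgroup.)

12

Each element a generates a cyclic subgroup ⟨a⟩; distinct elements may generate the same one (a cyclic group of order d has φ(d) generators).
Cyclic subgroups by order — order 1: 1; order 2: 3; order 4: 2; order 5: 1; order 10: 3; order 20: 2.
Total: 12.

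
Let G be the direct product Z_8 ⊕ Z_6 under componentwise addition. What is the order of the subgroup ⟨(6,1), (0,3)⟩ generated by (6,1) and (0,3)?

24

|⟨(6,1)⟩| = 12 and |⟨(0,3)⟩| = 2, so |H| is a multiple of lcm(12, 2) = 12 and divides |G| = 48.
Closing under the operation: H = {(0,0), (0,1), (0,2), (0,3), (0,4), (0,5), (2,0), (2,1), (2,2), (2,3), (2,4), (2,5), (4,0), (4,1), (4,2), (4,3), (4,4), (4,5), (6,0), (6,1), (6,2), (6,3), (6,4), (6,5)}, so |H| = 24.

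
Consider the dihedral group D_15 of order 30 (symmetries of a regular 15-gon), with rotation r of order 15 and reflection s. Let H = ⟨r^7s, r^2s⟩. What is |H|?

6

|⟨r^7s⟩| = 2 and |⟨r^2s⟩| = 2, so |H| is a multiple of lcm(2, 2) = 2 and divides |G| = 30.
Closing under the operation: H = {e, r^5, r^10, r^2s, r^7s, r^12s}, so |H| = 6.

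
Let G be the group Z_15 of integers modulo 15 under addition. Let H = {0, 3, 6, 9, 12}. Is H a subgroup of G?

Yes

|H| = 5 divides |G| = 15, consistent with Lagrange.
H contains the identity, every element's inverse is in H, and H is closed under +: it is a subgroup.
In fact H = ⟨3⟩.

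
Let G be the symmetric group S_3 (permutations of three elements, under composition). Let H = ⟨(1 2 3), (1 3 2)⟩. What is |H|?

|⟨(1 2 3)⟩| = 3 and |⟨(1 3 2)⟩| = 3, so |H| is a multiple of lcm(3, 3) = 3 and divides |G| = 6.
Closing under the operation: H = {e, (1 2 3), (1 3 2)}, so |H| = 3.

3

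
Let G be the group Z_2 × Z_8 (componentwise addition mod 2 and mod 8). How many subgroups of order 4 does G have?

|G| = 16 and 4 | 16, so subgroups of order 4 are possible by Lagrange.
The subgroups of order 4 are: {(0,0), (0,2), (0,4), (0,6)}; {(0,0), (0,4), (1,0), (1,4)}; {(0,0), (0,4), (1,2), (1,6)}.
So G has 3 subgroups of order 4.

3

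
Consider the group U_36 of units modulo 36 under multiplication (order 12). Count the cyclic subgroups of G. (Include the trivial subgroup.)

8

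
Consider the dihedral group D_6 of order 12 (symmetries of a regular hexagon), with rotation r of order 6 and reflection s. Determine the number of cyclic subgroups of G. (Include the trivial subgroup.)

10

Each element a generates a cyclic subgroup ⟨a⟩; distinct elements may generate the same one (a cyclic group of order d has φ(d) generators).
Cyclic subgroups by order — order 1: 1; order 2: 7; order 3: 1; order 6: 1.
Total: 10.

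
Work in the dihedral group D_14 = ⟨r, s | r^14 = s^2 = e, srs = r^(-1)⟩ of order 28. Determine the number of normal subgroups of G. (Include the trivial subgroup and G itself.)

G has 28 subgroups. Checking conjugation-invariance by order — order 1: 1/1 normal; order 2: 1/15 normal; order 4: 0/7 normal; order 7: 1/1 normal; order 14: 3/3 normal; order 28: 1/1 normal.
Total normal subgroups: 7.

7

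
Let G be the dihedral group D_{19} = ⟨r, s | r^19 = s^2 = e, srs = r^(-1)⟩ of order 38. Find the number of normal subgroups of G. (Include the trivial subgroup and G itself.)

3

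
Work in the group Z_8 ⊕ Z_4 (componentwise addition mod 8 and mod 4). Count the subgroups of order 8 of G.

7

|G| = 32 and 8 | 32, so subgroups of order 8 are possible by Lagrange.
The subgroups of order 8 are: {(0,0), (0,1), (0,2), (0,3), (4,0), (4,1), (4,2), (4,3)}; {(0,0), (0,2), (2,0), (2,2), (4,0), (4,2), (6,0), (6,2)}; {(0,0), (0,2), (2,1), (2,3), (4,0), (4,2), (6,1), (6,3)}; {(0,0), (1,0), (2,0), (3,0), (4,0), (5,0), (6,0), (7,0)}; … (7 in all).
So G has 7 subgroups of order 8.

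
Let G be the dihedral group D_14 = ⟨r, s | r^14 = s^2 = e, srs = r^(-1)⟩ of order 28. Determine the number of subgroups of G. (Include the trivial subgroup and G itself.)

|G| = 28, so by Lagrange every subgroup order divides 28. Divisors: 1, 2, 4, 7, 14, 28.
Subgroups by order — order 1: 1; order 2: 15; order 4: 7; order 7: 1; order 14: 3; order 28: 1.
Total: 1 + 15 + 7 + 1 + 3 + 1 = 28.

28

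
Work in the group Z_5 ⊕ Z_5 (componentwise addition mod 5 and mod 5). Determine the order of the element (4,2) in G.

5

The order of (4,2) in Z_5 × Z_5 is lcm(ord(4) in Z_5, ord(2) in Z_5).
ord(4) = 5 and ord(2) = 5, so |⟨(4,2)⟩| = lcm(5, 5) = 5.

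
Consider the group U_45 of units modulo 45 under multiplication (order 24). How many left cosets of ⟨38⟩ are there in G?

2

|⟨38⟩| = 12 and |G| = 24.
By Lagrange, [G : H] = |G|/|H| = 24/12 = 2.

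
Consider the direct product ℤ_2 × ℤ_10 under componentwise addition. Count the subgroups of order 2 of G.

|G| = 20 and 2 | 20, so subgroups of order 2 are possible by Lagrange.
The subgroups of order 2 are: {(0,0), (0,5)}; {(0,0), (1,0)}; {(0,0), (1,5)}.
So G has 3 subgroups of order 2.

3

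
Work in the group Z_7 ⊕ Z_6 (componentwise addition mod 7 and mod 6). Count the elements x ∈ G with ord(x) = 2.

An element (a,b) has order lcm(ord(a), ord(b)); count pairs with lcm equal to 2.
Enumerating gives 1 such elements.

1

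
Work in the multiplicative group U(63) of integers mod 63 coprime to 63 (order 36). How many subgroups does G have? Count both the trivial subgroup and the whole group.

30

|G| = 36, so by Lagrange every subgroup order divides 36. Divisors: 1, 2, 3, 4, 6, 9, 12, 18, 36.
Subgroups by order — order 1: 1; order 2: 3; order 3: 4; order 4: 1; order 6: 12; order 9: 1; order 12: 4; order 18: 3; order 36: 1.
Total: 1 + 3 + 4 + 1 + 12 + 1 + 4 + 3 + 1 = 30.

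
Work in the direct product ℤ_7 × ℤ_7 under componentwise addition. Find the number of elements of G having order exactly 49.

An element (a,b) has order lcm(ord(a), ord(b)); count pairs with lcm equal to 49.
Enumerating gives 0 such elements.

0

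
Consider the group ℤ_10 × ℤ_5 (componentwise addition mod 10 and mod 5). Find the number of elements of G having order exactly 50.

0

An element (a,b) has order lcm(ord(a), ord(b)); count pairs with lcm equal to 50.
Enumerating gives 0 such elements.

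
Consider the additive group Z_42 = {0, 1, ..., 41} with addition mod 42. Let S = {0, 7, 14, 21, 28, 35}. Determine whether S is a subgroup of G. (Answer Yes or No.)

|S| = 6 divides |G| = 42, consistent with Lagrange.
S contains the identity, every element's inverse is in S, and S is closed under +: it is a subgroup.
In fact S = ⟨35⟩.

Yes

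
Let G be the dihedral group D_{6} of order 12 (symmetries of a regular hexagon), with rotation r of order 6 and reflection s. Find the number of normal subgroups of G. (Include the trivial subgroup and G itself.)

G has 16 subgroups. Checking conjugation-invariance by order — order 1: 1/1 normal; order 2: 1/7 normal; order 3: 1/1 normal; order 4: 0/3 normal; order 6: 3/3 normal; order 12: 1/1 normal.
Total normal subgroups: 7.

7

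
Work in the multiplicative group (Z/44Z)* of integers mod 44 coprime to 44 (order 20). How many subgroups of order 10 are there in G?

|G| = 20 and 10 | 20, so subgroups of order 10 are possible by Lagrange.
The subgroups of order 10 are: {1, 5, 9, 13, 17, 21, 25, 29, 37, 41}; {1, 3, 5, 9, 15, 23, 25, 27, 31, 37}; {1, 5, 7, 9, 19, 25, 35, 37, 39, 43}.
So G has 3 subgroups of order 10.

3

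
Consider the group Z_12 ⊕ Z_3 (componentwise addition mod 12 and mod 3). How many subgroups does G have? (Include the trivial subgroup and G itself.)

18

|G| = 36, so by Lagrange every subgroup order divides 36. Divisors: 1, 2, 3, 4, 6, 9, 12, 18, 36.
Subgroups by order — order 1: 1; order 2: 1; order 3: 4; order 4: 1; order 6: 4; order 9: 1; order 12: 4; order 18: 1; order 36: 1.
Total: 1 + 1 + 4 + 1 + 4 + 1 + 4 + 1 + 1 = 18.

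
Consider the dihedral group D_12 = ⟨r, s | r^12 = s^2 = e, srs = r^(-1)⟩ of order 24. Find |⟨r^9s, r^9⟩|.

|⟨r^9s⟩| = 2 and |⟨r^9⟩| = 4, so |H| is a multiple of lcm(2, 4) = 4 and divides |G| = 24.
Closing under the operation: H = {e, r^3, r^6, r^9, s, r^3s, r^6s, r^9s}, so |H| = 8.

8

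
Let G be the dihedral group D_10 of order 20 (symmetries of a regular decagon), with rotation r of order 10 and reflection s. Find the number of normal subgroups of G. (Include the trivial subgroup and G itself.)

G has 22 subgroups. Checking conjugation-invariance by order — order 1: 1/1 normal; order 2: 1/11 normal; order 4: 0/5 normal; order 5: 1/1 normal; order 10: 3/3 normal; order 20: 1/1 normal.
Total normal subgroups: 7.

7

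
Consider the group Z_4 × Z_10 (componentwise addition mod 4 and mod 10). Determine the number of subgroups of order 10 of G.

3

|G| = 40 and 10 | 40, so subgroups of order 10 are possible by Lagrange.
The subgroups of order 10 are: {(0,0), (0,1), (0,2), (0,3), (0,4), (0,5), (0,6), (0,7), (0,8), (0,9)}; {(0,0), (0,2), (0,4), (0,6), (0,8), (2,0), (2,2), (2,4), (2,6), (2,8)}; {(0,0), (0,2), (0,4), (0,6), (0,8), (2,1), (2,3), (2,5), (2,7), (2,9)}.
So G has 3 subgroups of order 10.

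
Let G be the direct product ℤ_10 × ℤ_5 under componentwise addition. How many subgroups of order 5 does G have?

6

|G| = 50 and 5 | 50, so subgroups of order 5 are possible by Lagrange.
The subgroups of order 5 are: {(0,0), (0,1), (0,2), (0,3), (0,4)}; {(0,0), (2,0), (4,0), (6,0), (8,0)}; {(0,0), (2,1), (4,2), (6,3), (8,4)}; {(0,0), (2,2), (4,4), (6,1), (8,3)}; … (6 in all).
So G has 6 subgroups of order 5.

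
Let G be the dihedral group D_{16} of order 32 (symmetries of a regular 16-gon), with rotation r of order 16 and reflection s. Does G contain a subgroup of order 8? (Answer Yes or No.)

8 | 32. A subgroup of order 8 is {e, r^2, r^4, r^6, r^8, r^10, r^12, r^14}.

Yes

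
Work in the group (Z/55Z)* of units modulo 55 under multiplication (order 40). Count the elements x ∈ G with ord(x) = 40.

No element of G has order 40 (even though 40 | 40).

0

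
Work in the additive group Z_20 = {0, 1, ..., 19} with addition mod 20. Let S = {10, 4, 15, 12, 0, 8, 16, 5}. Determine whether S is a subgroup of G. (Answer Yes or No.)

|S| = 8 does not divide |G| = 20, so by Lagrange S is not a subgroup.

No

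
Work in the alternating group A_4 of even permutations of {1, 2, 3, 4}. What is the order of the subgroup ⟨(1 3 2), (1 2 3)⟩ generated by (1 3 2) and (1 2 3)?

|⟨(1 3 2)⟩| = 3 and |⟨(1 2 3)⟩| = 3, so |H| is a multiple of lcm(3, 3) = 3 and divides |G| = 12.
Closing under the operation: H = {e, (1 2 3), (1 3 2)}, so |H| = 3.

3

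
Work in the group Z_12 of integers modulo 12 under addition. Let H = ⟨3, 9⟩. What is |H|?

|⟨3⟩| = 4 and |⟨9⟩| = 4, so |H| is a multiple of lcm(4, 4) = 4 and divides |G| = 12.
Closing under the operation: H = {0, 3, 6, 9}, so |H| = 4.

4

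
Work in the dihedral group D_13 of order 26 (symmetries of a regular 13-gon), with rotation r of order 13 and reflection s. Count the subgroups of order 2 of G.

|G| = 26 and 2 | 26, so subgroups of order 2 are possible by Lagrange.
The subgroups of order 2 are: {e, r^10s}; {e, r^11s}; {e, r^12s}; {e, r^2s}; … (13 in all).
So G has 13 subgroups of order 2.

13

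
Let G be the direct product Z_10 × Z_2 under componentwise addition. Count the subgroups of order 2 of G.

3

|G| = 20 and 2 | 20, so subgroups of order 2 are possible by Lagrange.
The subgroups of order 2 are: {(0,0), (0,1)}; {(0,0), (5,0)}; {(0,0), (5,1)}.
So G has 3 subgroups of order 2.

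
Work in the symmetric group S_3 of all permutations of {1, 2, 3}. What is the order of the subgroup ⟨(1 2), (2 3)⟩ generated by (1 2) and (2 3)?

6

|⟨(1 2)⟩| = 2 and |⟨(2 3)⟩| = 2, so |H| is a multiple of lcm(2, 2) = 2 and divides |G| = 6.
Closing {(1 2), (2 3)} under the group operation gives all of G, so |H| = 6.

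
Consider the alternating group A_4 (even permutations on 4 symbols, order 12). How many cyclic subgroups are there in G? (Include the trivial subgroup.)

8

Each element a generates a cyclic subgroup ⟨a⟩; distinct elements may generate the same one (a cyclic group of order d has φ(d) generators).
Cyclic subgroups by order — order 1: 1; order 2: 3; order 3: 4.
Total: 8.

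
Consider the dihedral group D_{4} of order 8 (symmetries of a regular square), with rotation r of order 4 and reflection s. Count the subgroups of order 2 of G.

5

|G| = 8 and 2 | 8, so subgroups of order 2 are possible by Lagrange.
The subgroups of order 2 are: {e, r^2}; {e, r^2s}; {e, r^3s}; {e, rs}; … (5 in all).
So G has 5 subgroups of order 2.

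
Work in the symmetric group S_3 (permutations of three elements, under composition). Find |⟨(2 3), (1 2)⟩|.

|⟨(2 3)⟩| = 2 and |⟨(1 2)⟩| = 2, so |H| is a multiple of lcm(2, 2) = 2 and divides |G| = 6.
Closing {(2 3), (1 2)} under the group operation gives all of G, so |H| = 6.

6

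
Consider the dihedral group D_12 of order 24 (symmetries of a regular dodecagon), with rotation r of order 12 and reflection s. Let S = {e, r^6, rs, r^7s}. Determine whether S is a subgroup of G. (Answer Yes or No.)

Yes

|S| = 4 divides |G| = 24, consistent with Lagrange.
S contains the identity, every element's inverse is in S, and S is closed under ·: it is a subgroup.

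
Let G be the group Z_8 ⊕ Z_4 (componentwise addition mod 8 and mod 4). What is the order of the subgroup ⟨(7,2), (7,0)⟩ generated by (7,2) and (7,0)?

16

|⟨(7,2)⟩| = 8 and |⟨(7,0)⟩| = 8, so |H| is a multiple of lcm(8, 8) = 8 and divides |G| = 32.
Closing under the operation: H = {(0,0), (0,2), (1,0), (1,2), (2,0), (2,2), (3,0), (3,2), (4,0), (4,2), (5,0), (5,2), (6,0), (6,2), (7,0), (7,2)}, so |H| = 16.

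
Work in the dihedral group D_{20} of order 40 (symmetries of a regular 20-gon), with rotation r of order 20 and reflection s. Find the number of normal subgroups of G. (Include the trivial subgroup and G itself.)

G has 48 subgroups. Checking conjugation-invariance by order — order 1: 1/1 normal; order 2: 1/21 normal; order 4: 1/11 normal; order 5: 1/1 normal; order 8: 0/5 normal; order 10: 1/5 normal; order 20: 3/3 normal; order 40: 1/1 normal.
Total normal subgroups: 9.

9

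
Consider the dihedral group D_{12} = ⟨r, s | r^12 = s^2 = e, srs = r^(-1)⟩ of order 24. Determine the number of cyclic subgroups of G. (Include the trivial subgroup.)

Each element a generates a cyclic subgroup ⟨a⟩; distinct elements may generate the same one (a cyclic group of order d has φ(d) generators).
Cyclic subgroups by order — order 1: 1; order 2: 13; order 3: 1; order 4: 1; order 6: 1; order 12: 1.
Total: 18.

18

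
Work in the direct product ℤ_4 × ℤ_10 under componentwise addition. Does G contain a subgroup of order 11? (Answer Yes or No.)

No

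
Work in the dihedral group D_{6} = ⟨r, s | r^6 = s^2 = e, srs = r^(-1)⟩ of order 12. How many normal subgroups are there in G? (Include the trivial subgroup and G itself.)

G has 16 subgroups. Checking conjugation-invariance by order — order 1: 1/1 normal; order 2: 1/7 normal; order 3: 1/1 normal; order 4: 0/3 normal; order 6: 3/3 normal; order 12: 1/1 normal.
Total normal subgroups: 7.

7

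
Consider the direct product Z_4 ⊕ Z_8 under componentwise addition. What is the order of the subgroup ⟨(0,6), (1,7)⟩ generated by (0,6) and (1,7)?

|⟨(0,6)⟩| = 4 and |⟨(1,7)⟩| = 8, so |H| is a multiple of lcm(4, 8) = 8 and divides |G| = 32.
Closing under the operation: H = {(0,0), (0,2), (0,4), (0,6), (1,1), (1,3), (1,5), (1,7), (2,0), (2,2), (2,4), (2,6), (3,1), (3,3), (3,5), (3,7)}, so |H| = 16.

16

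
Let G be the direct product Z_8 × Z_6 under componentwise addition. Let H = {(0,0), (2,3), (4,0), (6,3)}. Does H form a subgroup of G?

Yes

|H| = 4 divides |G| = 48, consistent with Lagrange.
H contains the identity, every element's inverse is in H, and H is closed under +: it is a subgroup.
In fact H = ⟨(2,3)⟩.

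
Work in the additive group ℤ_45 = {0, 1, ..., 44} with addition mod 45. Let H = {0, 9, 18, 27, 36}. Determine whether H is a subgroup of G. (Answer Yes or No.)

|H| = 5 divides |G| = 45, consistent with Lagrange.
H contains the identity, every element's inverse is in H, and H is closed under +: it is a subgroup.
In fact H = ⟨18⟩.

Yes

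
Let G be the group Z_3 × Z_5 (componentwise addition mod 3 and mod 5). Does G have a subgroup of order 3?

Yes

3 | 15. A subgroup of order 3 is {(0,0), (1,0), (2,0)}.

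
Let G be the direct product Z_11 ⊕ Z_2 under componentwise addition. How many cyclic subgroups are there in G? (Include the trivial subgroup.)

4

Each element a generates a cyclic subgroup ⟨a⟩; distinct elements may generate the same one (a cyclic group of order d has φ(d) generators).
Cyclic subgroups by order — order 1: 1; order 2: 1; order 11: 1; order 22: 1.
Total: 4.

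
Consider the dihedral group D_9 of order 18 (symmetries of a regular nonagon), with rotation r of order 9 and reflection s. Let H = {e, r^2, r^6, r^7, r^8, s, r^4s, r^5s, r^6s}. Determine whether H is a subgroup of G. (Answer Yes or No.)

r^8 ∈ H but its inverse r ∉ H, so H is not a subgroup.

No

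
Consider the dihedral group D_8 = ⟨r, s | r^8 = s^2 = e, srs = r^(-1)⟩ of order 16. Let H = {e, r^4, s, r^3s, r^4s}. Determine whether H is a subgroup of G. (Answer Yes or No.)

|H| = 5 does not divide |G| = 16, so by Lagrange H is not a subgroup.

No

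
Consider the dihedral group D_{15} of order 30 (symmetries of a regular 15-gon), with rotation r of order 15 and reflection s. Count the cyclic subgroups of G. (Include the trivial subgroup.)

A cyclic subgroup of order d is generated by each of its φ(d) elements of order d, so the cyclic subgroups of order d number (#elements of order d)/φ(d).
Cyclic subgroups by order — order 1: 1; order 2: 15; order 3: 1; order 5: 1; order 15: 1.
Total: 19.

19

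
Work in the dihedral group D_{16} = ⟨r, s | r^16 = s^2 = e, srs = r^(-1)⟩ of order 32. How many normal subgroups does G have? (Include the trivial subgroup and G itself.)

G has 36 subgroups. Checking conjugation-invariance by order — order 1: 1/1 normal; order 2: 1/17 normal; order 4: 1/9 normal; order 8: 1/5 normal; order 16: 3/3 normal; order 32: 1/1 normal.
Total normal subgroups: 8.

8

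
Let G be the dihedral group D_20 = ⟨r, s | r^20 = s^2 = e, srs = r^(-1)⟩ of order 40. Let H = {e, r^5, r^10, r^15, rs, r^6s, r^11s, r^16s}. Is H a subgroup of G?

|H| = 8 divides |G| = 40, consistent with Lagrange.
H contains the identity, every element's inverse is in H, and H is closed under ·: it is a subgroup.

Yes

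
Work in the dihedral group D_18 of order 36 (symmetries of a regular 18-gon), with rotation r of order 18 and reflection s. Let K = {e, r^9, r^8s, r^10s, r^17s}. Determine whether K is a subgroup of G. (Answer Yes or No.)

|K| = 5 does not divide |G| = 36, so by Lagrange K is not a subgroup.

No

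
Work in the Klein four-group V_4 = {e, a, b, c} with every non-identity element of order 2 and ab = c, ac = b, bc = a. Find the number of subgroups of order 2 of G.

|G| = 4 and 2 | 4, so subgroups of order 2 are possible by Lagrange.
The subgroups of order 2 are: {e, a}; {e, b}; {e, c}.
So G has 3 subgroups of order 2.

3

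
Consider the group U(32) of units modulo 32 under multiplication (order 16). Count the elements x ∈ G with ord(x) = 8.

8

The elements of order 8 are: 3, 5, 11, 13, 19, 21, 27, 29.
That's 8.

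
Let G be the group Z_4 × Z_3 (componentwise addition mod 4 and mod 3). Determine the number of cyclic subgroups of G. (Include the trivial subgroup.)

6

A cyclic subgroup of order d is generated by each of its φ(d) elements of order d, so the cyclic subgroups of order d number (#elements of order d)/φ(d).
Cyclic subgroups by order — order 1: 1; order 2: 1; order 3: 1; order 4: 1; order 6: 1; order 12: 1.
Total: 6.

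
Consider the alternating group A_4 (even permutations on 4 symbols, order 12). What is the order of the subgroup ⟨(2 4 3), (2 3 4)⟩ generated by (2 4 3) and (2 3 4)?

|⟨(2 4 3)⟩| = 3 and |⟨(2 3 4)⟩| = 3, so |H| is a multiple of lcm(3, 3) = 3 and divides |G| = 12.
Closing under the operation: H = {e, (2 3 4), (2 4 3)}, so |H| = 3.

3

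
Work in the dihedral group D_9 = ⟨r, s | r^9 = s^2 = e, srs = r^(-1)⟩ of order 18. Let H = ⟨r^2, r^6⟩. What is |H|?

|⟨r^2⟩| = 9 and |⟨r^6⟩| = 3, so |H| is a multiple of lcm(9, 3) = 9 and divides |G| = 18.
Closing under the operation: H = {e, r, r^2, r^3, r^4, r^5, r^6, r^7, r^8}, so |H| = 9.

9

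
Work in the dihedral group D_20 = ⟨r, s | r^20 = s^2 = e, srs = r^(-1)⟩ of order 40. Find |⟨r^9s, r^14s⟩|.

|⟨r^9s⟩| = 2 and |⟨r^14s⟩| = 2, so |H| is a multiple of lcm(2, 2) = 2 and divides |G| = 40.
Closing under the operation: H = {e, r^5, r^10, r^15, r^4s, r^9s, r^14s, r^19s}, so |H| = 8.

8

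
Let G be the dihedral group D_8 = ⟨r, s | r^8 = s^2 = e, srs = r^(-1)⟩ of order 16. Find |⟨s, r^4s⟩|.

|⟨s⟩| = 2 and |⟨r^4s⟩| = 2, so |H| is a multiple of lcm(2, 2) = 2 and divides |G| = 16.
Closing under the operation: H = {e, r^4, s, r^4s}, so |H| = 4.

4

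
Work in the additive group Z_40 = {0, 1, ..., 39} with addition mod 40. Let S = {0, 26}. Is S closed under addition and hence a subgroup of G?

No

26 ∈ S but its inverse 14 ∉ S, so S is not a subgroup.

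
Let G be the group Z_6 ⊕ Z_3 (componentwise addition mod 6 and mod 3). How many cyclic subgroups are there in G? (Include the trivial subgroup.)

10

A cyclic subgroup of order d is generated by each of its φ(d) elements of order d, so the cyclic subgroups of order d number (#elements of order d)/φ(d).
Cyclic subgroups by order — order 1: 1; order 2: 1; order 3: 4; order 6: 4.
Total: 10.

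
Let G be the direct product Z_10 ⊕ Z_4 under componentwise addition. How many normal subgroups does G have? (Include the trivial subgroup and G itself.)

G is abelian, so every subgroup is normal.
G has 16 subgroups in total, hence 16 normal subgroups.

16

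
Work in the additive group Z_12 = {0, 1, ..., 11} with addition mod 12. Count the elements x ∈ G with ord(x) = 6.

In a cyclic group of order 12, the number of elements of order d (for d | 12) is φ(d).
φ(6) = 2.

2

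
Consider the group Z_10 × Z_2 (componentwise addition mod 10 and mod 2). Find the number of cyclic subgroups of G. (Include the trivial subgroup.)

8

Group the elements of G by the cyclic subgroup they generate; each cyclic subgroup of order d accounts for φ(d) elements.
Cyclic subgroups by order — order 1: 1; order 2: 3; order 5: 1; order 10: 3.
Total: 8.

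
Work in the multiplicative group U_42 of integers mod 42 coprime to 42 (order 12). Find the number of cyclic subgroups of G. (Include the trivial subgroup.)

Group the elements of G by the cyclic subgroup they generate; each cyclic subgroup of order d accounts for φ(d) elements.
Cyclic subgroups by order — order 1: 1; order 2: 3; order 3: 1; order 6: 3.
Total: 8.

8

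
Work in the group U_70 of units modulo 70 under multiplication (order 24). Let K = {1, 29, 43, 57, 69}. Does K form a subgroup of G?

|K| = 5 does not divide |G| = 24, so by Lagrange K is not a subgroup.

No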